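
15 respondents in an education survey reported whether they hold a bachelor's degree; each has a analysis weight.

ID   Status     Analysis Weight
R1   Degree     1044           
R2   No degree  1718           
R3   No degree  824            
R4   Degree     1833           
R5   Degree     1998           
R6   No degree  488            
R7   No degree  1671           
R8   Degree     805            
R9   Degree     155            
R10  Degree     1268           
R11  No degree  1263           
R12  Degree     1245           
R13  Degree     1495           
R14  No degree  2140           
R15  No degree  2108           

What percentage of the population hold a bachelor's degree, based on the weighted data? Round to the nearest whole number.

49

Sum of weights for 'Degree' = 1044 + 1833 + 1998 + 805 + 155 + 1268 + 1245 + 1495 = 9843
Total weight = 20055
Weighted proportion = 9843 / 20055 = 0.4908003 → 49.08003%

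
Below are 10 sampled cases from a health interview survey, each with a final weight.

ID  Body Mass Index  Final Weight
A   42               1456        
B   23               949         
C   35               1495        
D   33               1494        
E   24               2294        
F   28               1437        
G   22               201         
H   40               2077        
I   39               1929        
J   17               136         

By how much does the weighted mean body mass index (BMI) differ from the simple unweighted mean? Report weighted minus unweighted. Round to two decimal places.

2.74

Unweighted sum = 303
Unweighted mean = 303 / 10 = 30.3
Weighted sum = 42×1456 + 23×949 + 35×1495 + 33×1494 + 24×2294 + 28×1437 + 22×201 + 40×2077 + 39×1929 + 17×136
  = 61152 + 21827 + 52325 + 49302 + 55056 + 40236 + 4422 + 83080 + 75231 + 2312 = 444943
Sum of weights = 1456 + 949 + 1495 + 1494 + 2294 + 1437 + 201 + 2077 + 1929 + 136 = 13468
Weighted mean = 444943 / 13468 = 33.037051
Difference (weighted minus unweighted) = 2.7370508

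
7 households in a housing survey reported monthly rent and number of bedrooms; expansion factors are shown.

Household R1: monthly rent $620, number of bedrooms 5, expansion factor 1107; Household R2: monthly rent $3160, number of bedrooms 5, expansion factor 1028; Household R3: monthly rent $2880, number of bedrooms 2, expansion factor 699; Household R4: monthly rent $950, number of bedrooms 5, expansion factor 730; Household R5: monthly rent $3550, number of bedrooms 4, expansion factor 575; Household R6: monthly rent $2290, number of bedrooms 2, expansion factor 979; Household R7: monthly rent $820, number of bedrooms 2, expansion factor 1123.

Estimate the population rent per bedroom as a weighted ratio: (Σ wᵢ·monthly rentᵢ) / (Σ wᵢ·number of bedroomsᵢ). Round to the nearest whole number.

533

Σ wᵢ·y = 620×1107 + 3160×1028 + 2880×699 + 950×730 + 3550×575 + 2290×979 + 820×1123
  = 686340 + 3248480 + 2013120 + 693500 + 2041250 + 2241910 + 920860 = 11845460
Σ wᵢ·x = 5×1107 + 5×1028 + 2×699 + 5×730 + 4×575 + 2×979 + 2×1123
  = 5535 + 5140 + 1398 + 3650 + 2300 + 1958 + 2246 = 22227
Ratio = 11845460 / 22227 = 532.93112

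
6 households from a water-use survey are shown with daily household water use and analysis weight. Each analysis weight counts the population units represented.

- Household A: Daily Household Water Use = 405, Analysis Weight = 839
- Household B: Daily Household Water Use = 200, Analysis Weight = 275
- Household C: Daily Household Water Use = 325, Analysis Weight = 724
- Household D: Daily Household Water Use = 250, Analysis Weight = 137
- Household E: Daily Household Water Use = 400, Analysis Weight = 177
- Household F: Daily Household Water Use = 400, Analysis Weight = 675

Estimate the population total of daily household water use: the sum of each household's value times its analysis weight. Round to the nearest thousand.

1005000

Weighted total = 405×839 + 200×275 + 325×724 + 250×137 + 400×177 + 400×675
  = 1005145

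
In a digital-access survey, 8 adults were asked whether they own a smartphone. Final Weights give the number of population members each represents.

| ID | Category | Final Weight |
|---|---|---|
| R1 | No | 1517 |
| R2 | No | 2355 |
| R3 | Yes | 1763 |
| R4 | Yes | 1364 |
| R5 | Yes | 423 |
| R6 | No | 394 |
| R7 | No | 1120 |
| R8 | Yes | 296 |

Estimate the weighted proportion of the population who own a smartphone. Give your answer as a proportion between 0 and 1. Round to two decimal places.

Sum of weights for 'Yes' = 1763 + 1364 + 423 + 296 = 3846
Total weight = 1517 + 2355 + 1763 + 1364 + 423 + 394 + 1120 + 296 = 9232
Weighted proportion = 3846 / 9232 = 0.41659445

0.42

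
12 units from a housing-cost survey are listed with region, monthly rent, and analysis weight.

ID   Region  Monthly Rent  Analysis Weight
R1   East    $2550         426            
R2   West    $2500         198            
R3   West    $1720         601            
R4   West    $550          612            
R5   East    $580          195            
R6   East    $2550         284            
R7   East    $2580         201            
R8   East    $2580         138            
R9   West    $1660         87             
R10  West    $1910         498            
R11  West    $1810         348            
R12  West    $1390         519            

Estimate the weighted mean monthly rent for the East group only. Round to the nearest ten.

East rows: R1, R5, R6, R7, R8
Weighted sum = 2550×426 + 580×195 + 2550×284 + 2580×201 + 2580×138
  = 2798220
Sum of weights = 426 + 195 + 284 + 201 + 138 = 1244
Weighted mean = 2798220 / 1244 = 2249.373

2250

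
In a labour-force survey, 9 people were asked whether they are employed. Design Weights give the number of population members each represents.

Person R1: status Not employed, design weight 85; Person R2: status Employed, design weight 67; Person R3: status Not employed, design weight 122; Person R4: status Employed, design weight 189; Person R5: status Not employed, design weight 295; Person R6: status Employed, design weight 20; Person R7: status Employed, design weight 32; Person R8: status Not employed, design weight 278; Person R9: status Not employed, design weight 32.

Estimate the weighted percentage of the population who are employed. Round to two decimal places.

27.50

Sum of weights for 'Employed' = 67 + 189 + 20 + 32 = 308
Total weight = 85 + 67 + 122 + 189 + 295 + 20 + 32 + 278 + 32 = 1120
Weighted proportion = 308 / 1120 = 0.275 → 27.5%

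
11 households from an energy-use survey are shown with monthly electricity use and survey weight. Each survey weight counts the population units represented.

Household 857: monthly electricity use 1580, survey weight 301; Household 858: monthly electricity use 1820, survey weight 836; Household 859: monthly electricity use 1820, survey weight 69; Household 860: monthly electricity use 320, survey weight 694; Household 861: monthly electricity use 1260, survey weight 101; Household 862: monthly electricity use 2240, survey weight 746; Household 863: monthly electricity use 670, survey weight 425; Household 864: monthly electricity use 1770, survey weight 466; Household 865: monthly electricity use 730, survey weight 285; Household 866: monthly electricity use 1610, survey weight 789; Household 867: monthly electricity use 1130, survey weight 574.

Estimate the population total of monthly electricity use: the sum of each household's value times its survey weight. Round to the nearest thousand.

7380000

Weighted total = 1580×301 + 1820×836 + 1820×69 + 320×694 + 1260×101 + 2240×746 + 670×425 + 1770×466 + 730×285 + 1610×789 + 1130×574
  = 475580 + 1521520 + 125580 + 222080 + 127260 + 1671040 + 284750 + 824820 + 208050 + 1270290 + 648620 = 7379590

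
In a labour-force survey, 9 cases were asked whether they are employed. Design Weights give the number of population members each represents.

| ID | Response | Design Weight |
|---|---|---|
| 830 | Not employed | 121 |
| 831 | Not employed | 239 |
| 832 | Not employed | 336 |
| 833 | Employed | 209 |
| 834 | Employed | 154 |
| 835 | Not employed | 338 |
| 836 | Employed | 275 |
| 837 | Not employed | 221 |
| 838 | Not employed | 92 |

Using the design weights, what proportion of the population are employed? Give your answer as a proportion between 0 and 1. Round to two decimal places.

0.32

Sum of weights for 'Employed' = 209 + 154 + 275 = 638
Total weight = 121 + 239 + 336 + 209 + 154 + 338 + 275 + 221 + 92 = 1985
Weighted proportion = 638 / 1985 = 0.32141058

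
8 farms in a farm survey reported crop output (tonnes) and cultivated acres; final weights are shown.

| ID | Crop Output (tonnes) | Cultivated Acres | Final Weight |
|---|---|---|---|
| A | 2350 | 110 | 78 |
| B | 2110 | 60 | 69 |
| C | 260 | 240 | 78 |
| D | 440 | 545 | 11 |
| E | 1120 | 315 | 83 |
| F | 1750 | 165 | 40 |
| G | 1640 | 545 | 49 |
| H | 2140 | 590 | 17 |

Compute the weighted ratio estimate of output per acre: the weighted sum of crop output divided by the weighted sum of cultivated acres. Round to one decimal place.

5.9

Σ wᵢ·y = 2350×78 + 2110×69 + 260×78 + 440×11 + 1120×83 + 1750×40 + 1640×49 + 2140×17
  = 183300 + 145590 + 20280 + 4840 + 92960 + 70000 + 80360 + 36380 = 633710
Σ wᵢ·x = 110×78 + 60×69 + 240×78 + 545×11 + 315×83 + 165×40 + 545×49 + 590×17
  = 8580 + 4140 + 18720 + 5995 + 26145 + 6600 + 26705 + 10030 = 106915
Ratio = 633710 / 106915 = 5.9272319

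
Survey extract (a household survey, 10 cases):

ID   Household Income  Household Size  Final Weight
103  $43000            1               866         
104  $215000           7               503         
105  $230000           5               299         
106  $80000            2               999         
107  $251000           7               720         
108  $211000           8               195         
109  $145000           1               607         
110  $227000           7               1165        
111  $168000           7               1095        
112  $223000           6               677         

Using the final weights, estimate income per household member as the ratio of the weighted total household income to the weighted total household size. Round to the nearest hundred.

34400

Σ wᵢ·y = 1203339000
Σ wᵢ·x = 34969
Ratio = 1203339000 / 34969 = 34411.593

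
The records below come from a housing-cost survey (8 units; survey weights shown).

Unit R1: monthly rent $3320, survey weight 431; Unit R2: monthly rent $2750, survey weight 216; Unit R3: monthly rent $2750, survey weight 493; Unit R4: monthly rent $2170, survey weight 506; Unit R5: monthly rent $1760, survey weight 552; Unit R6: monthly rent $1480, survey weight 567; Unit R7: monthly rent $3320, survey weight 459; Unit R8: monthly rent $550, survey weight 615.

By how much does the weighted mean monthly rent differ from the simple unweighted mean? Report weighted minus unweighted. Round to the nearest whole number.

-139

Unweighted sum = 3320 + 2750 + 2750 + 2170 + 1760 + 1480 + 3320 + 550 = 18100
Unweighted mean = 18100 / 8 = 2262.5
Weighted sum = 3320×431 + 2750×216 + 2750×493 + 2170×506 + 1760×552 + 1480×567 + 3320×459 + 550×615
  = 1430920 + 594000 + 1355750 + 1098020 + 971520 + 839160 + 1523880 + 338250 = 8151500
Sum of weights = 431 + 216 + 493 + 506 + 552 + 567 + 459 + 615 = 3839
Weighted mean = 8151500 / 3839 = 2123.3394
Difference (weighted minus unweighted) = -139.16059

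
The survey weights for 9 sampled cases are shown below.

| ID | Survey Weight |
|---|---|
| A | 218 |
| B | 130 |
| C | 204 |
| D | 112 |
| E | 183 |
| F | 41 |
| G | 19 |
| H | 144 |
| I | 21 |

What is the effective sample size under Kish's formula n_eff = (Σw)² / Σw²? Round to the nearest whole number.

Σ wᵢ = 218 + 130 + 204 + 112 + 183 + 41 + 19 + 144 + 21 = 1072
Σ wᵢ² = 47524 + 16900 + 41616 + 12544 + 33489 + 1681 + 361 + 20736 + 441 = 175292
n_eff = 1072² / 175292 = 1149184 / 175292 = 6.5558268

7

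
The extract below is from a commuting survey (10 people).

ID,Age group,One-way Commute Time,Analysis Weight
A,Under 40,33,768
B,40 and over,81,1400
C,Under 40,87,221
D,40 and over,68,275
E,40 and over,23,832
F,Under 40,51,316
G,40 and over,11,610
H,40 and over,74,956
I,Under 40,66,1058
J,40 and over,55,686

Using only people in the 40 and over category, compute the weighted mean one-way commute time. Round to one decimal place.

56.0

40 and over rows: B, D, E, G, H, J
Weighted sum = 81×1400 + 68×275 + 23×832 + 11×610 + 74×956 + 55×686
  = 113400 + 18700 + 19136 + 6710 + 70744 + 37730 = 266420
Sum of weights = 1400 + 275 + 832 + 610 + 956 + 686 = 4759
Weighted mean = 266420 / 4759 = 55.982349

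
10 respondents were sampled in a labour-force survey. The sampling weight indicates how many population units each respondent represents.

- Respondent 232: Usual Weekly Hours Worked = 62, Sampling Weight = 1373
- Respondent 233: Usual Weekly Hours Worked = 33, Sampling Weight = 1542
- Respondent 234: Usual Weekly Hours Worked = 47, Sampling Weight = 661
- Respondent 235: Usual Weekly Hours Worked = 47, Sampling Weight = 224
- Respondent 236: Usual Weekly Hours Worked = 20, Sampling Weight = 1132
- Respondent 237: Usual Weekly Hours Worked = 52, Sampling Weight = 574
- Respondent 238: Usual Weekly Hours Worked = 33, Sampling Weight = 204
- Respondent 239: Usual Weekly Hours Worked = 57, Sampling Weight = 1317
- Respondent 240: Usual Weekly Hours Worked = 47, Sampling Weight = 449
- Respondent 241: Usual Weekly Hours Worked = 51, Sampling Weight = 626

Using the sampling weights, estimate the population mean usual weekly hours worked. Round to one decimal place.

Weighted sum = 62×1373 + 33×1542 + 47×661 + 47×224 + 20×1132 + 52×574 + 33×204 + 57×1317 + 47×449 + 51×626
  = 85126 + 50886 + 31067 + 10528 + 22640 + 29848 + 6732 + 75069 + 21103 + 31926 = 364925
Sum of weights = 1373 + 1542 + 661 + 224 + 1132 + 574 + 204 + 1317 + 449 + 626 = 8102
Weighted mean = 364925 / 8102 = 45.041348

45.0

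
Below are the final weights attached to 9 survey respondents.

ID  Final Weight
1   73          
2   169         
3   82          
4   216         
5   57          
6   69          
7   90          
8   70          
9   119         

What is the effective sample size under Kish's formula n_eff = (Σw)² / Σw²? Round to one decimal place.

Σ wᵢ = 73 + 169 + 82 + 216 + 57 + 69 + 90 + 70 + 119 = 945
Σ wᵢ² = 5329 + 28561 + 6724 + 46656 + 3249 + 4761 + 8100 + 4900 + 14161 = 122441
n_eff = 945² / 122441 = 893025 / 122441 = 7.2935128

7.3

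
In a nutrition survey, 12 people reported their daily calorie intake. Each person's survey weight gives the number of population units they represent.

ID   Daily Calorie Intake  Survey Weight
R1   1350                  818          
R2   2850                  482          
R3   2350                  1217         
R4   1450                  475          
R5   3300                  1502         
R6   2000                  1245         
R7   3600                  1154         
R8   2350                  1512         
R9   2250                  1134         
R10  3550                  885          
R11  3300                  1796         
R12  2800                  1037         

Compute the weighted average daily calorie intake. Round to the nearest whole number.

Weighted sum = 1350×818 + 2850×482 + 2350×1217 + 1450×475 + 3300×1502 + 2000×1245 + 3600×1154 + 2350×1512 + 2250×1134 + 3550×885 + 3300×1796 + 2800×1037
  = 1104300 + 1373700 + 2859950 + 688750 + 4956600 + 2490000 + 4154400 + 3553200 + 2551500 + 3141750 + 5926800 + 2903600 = 35704550
Sum of weights = 13257
Weighted mean = 35704550 / 13257 = 2693.2602

2693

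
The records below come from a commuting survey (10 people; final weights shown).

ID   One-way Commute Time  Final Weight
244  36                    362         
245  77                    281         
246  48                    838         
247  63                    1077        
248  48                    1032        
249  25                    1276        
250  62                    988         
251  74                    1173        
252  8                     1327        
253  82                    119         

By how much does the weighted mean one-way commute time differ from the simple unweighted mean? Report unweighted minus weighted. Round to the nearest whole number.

6

Unweighted sum = 36 + 77 + 48 + 63 + 48 + 25 + 62 + 74 + 8 + 82 = 523
Unweighted mean = 523 / 10 = 52.3
Weighted sum = 36×362 + 77×281 + 48×838 + 63×1077 + 48×1032 + 25×1276 + 62×988 + 74×1173 + 8×1327 + 82×119
  = 13032 + 21637 + 40224 + 67851 + 49536 + 31900 + 61256 + 86802 + 10616 + 9758 = 392612
Sum of weights = 362 + 281 + 838 + 1077 + 1032 + 1276 + 988 + 1173 + 1327 + 119 = 8473
Weighted mean = 392612 / 8473 = 46.336835
Difference (unweighted minus weighted) = 5.9631653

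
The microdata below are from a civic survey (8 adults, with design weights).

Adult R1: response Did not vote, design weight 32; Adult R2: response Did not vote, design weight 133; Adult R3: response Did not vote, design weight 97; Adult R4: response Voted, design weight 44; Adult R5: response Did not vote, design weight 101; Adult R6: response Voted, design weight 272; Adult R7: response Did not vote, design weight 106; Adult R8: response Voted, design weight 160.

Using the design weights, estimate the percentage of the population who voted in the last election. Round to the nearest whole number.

Sum of weights for 'Voted' = 44 + 272 + 160 = 476
Total weight = 945
Weighted proportion = 476 / 945 = 0.5037037 → 50.37037%

50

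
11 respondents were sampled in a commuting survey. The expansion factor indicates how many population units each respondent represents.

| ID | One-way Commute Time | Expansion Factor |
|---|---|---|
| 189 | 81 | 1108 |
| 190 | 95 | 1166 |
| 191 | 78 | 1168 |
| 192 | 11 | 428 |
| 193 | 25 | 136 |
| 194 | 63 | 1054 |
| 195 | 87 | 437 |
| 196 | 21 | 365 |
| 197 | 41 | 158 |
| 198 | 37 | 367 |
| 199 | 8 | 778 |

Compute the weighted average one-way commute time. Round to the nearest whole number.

Weighted sum = 81×1108 + 95×1166 + 78×1168 + 11×428 + 25×136 + 63×1054 + 87×437 + 21×365 + 41×158 + 37×367 + 8×778
  = 438097
Sum of weights = 1108 + 1166 + 1168 + 428 + 136 + 1054 + 437 + 365 + 158 + 367 + 778 = 7165
Weighted mean = 438097 / 7165 = 61.144033

61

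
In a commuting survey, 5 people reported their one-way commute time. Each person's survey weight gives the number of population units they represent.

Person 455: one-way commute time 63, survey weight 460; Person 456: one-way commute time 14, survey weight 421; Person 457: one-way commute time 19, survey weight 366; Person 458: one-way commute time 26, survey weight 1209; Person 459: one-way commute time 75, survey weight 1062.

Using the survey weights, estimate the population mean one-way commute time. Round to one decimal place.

43.5

Weighted sum = 63×460 + 14×421 + 19×366 + 26×1209 + 75×1062
  = 28980 + 5894 + 6954 + 31434 + 79650 = 152912
Sum of weights = 460 + 421 + 366 + 1209 + 1062 = 3518
Weighted mean = 152912 / 3518 = 43.465605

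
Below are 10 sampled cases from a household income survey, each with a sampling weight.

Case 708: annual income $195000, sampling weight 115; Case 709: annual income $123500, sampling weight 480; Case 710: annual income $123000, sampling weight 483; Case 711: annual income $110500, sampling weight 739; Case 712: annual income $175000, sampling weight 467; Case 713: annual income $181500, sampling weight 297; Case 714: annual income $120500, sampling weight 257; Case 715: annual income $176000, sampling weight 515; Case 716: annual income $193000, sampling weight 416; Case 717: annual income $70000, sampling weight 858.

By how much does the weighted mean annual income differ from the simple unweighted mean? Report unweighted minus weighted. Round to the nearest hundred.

Unweighted sum = 195000 + 123500 + 123000 + 110500 + 175000 + 181500 + 120500 + 176000 + 193000 + 70000 = 1468000
Unweighted mean = 1468000 / 10 = 146800
Weighted sum = 195000×115 + 123500×480 + 123000×483 + 110500×739 + 175000×467 + 181500×297 + 120500×257 + 176000×515 + 193000×416 + 70000×858
  = 22425000 + 59280000 + 59409000 + 81659500 + 81725000 + 53905500 + 30968500 + 90640000 + 80288000 + 60060000 = 620360500
Sum of weights = 115 + 480 + 483 + 739 + 467 + 297 + 257 + 515 + 416 + 858 = 4627
Weighted mean = 620360500 / 4627 = 134074.02
Difference (unweighted minus weighted) = 12725.978

12700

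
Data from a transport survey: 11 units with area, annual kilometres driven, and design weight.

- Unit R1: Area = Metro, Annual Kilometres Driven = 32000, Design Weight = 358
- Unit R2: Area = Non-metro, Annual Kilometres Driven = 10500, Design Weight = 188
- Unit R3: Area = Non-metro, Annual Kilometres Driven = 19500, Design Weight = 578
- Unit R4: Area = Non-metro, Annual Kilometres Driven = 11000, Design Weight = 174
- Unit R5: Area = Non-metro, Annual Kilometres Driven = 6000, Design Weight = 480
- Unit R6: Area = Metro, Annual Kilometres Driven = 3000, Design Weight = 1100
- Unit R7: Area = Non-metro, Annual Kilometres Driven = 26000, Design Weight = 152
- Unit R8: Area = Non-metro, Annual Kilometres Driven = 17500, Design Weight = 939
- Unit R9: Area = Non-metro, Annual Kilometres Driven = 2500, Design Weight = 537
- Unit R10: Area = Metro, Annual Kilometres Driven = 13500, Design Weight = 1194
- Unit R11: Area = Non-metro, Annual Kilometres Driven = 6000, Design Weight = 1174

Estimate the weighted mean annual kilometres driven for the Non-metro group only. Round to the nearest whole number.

11087

Non-metro rows: R2, R3, R4, R5, R7, R8, R9, R11
Weighted sum = 10500×188 + 19500×578 + 11000×174 + 6000×480 + 26000×152 + 17500×939 + 2500×537 + 6000×1174
  = 1974000 + 11271000 + 1914000 + 2880000 + 3952000 + 16432500 + 1342500 + 7044000 = 46810000
Sum of weights = 188 + 578 + 174 + 480 + 152 + 939 + 537 + 1174 = 4222
Weighted mean = 46810000 / 4222 = 11087.162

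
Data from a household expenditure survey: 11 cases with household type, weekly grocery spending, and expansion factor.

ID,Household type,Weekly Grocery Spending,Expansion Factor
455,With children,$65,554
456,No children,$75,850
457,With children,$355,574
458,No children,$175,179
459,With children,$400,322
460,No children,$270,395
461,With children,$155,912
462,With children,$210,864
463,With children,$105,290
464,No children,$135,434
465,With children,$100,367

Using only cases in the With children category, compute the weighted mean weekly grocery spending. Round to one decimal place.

With children rows: 455, 457, 459, 461, 462, 463, 465
Weighted sum = 758530
Sum of weights = 3883
Weighted mean = 758530 / 3883 = 195.34638

195.3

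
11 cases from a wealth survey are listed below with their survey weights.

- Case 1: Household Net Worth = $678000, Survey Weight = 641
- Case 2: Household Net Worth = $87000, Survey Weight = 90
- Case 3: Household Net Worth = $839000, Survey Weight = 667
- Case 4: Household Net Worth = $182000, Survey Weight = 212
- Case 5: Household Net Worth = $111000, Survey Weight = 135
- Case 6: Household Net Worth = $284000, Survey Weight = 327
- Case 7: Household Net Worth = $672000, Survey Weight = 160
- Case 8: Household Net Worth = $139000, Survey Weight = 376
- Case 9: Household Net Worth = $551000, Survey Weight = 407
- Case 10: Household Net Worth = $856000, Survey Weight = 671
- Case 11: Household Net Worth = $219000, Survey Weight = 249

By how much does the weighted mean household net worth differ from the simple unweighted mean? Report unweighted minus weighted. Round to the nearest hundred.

-129500

Unweighted sum = 678000 + 87000 + 839000 + 182000 + 111000 + 284000 + 672000 + 139000 + 551000 + 856000 + 219000 = 4618000
Unweighted mean = 4618000 / 11 = 419818.18
Weighted sum = 678000×641 + 87000×90 + 839000×667 + 182000×212 + 111000×135 + 284000×327 + 672000×160 + 139000×376 + 551000×407 + 856000×671 + 219000×249
  = 434598000 + 7830000 + 559613000 + 38584000 + 14985000 + 92868000 + 107520000 + 52264000 + 224257000 + 574376000 + 54531000 = 2161426000
Sum of weights = 641 + 90 + 667 + 212 + 135 + 327 + 160 + 376 + 407 + 671 + 249 = 3935
Weighted mean = 2161426000 / 3935 = 549282.34
Difference (unweighted minus weighted) = -129464.16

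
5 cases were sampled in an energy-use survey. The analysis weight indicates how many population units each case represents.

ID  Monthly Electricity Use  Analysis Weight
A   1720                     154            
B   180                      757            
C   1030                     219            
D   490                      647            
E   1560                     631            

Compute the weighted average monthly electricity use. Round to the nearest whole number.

801

Weighted sum = 1720×154 + 180×757 + 1030×219 + 490×647 + 1560×631
  = 264880 + 136260 + 225570 + 317030 + 984360 = 1928100
Sum of weights = 154 + 757 + 219 + 647 + 631 = 2408
Weighted mean = 1928100 / 2408 = 800.70598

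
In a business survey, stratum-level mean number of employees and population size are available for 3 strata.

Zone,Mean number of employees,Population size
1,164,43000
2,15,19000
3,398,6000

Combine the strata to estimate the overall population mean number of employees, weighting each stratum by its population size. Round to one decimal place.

143.0

Σ Nₕ·x̄ₕ = 164×43000 + 15×19000 + 398×6000
  = 7052000 + 285000 + 2388000 = 9725000
Σ Nₕ = 43000 + 19000 + 6000 = 68000
Overall mean = 9725000 / 68000 = 143.01471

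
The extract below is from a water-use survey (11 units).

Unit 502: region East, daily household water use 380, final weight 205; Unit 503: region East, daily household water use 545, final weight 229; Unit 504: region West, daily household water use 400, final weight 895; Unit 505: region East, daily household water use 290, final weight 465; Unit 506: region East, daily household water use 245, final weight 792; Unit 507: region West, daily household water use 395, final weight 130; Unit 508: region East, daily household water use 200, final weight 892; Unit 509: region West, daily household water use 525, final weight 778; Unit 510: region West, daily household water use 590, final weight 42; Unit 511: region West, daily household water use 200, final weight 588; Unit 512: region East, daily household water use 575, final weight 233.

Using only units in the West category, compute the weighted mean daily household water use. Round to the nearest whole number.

395

West rows: 504, 507, 509, 510, 511
Weighted sum = 400×895 + 395×130 + 525×778 + 590×42 + 200×588
  = 358000 + 51350 + 408450 + 24780 + 117600 = 960180
Sum of weights = 895 + 130 + 778 + 42 + 588 = 2433
Weighted mean = 960180 / 2433 = 394.64858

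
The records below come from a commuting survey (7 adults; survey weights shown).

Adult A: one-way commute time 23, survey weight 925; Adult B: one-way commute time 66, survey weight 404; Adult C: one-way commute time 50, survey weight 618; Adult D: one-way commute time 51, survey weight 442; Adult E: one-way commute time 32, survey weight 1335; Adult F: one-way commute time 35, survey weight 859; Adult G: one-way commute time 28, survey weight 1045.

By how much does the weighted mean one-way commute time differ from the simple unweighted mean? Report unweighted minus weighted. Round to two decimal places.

Unweighted sum = 23 + 66 + 50 + 51 + 32 + 35 + 28 = 285
Unweighted mean = 285 / 7 = 40.714286
Weighted sum = 23×925 + 66×404 + 50×618 + 51×442 + 32×1335 + 35×859 + 28×1045
  = 21275 + 26664 + 30900 + 22542 + 42720 + 30065 + 29260 = 203426
Sum of weights = 925 + 404 + 618 + 442 + 1335 + 859 + 1045 = 5628
Weighted mean = 203426 / 5628 = 36.145345
Difference (unweighted minus weighted) = 4.568941

4.57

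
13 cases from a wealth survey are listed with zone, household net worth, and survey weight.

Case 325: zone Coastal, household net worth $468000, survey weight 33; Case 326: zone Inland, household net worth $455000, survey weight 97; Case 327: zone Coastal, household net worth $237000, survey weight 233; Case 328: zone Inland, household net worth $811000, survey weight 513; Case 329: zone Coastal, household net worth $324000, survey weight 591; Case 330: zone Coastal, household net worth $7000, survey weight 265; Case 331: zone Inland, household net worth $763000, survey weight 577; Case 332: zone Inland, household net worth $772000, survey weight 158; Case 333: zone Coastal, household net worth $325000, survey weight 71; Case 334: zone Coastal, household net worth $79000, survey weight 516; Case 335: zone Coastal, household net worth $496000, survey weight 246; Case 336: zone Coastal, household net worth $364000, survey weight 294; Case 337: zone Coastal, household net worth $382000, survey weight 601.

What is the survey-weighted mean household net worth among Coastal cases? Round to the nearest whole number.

Coastal rows: 325, 327, 329, 330, 333, 334, 335, 336, 337
Weighted sum = 468000×33 + 237000×233 + 324000×591 + 7000×265 + 325000×71 + 79000×516 + 496000×246 + 364000×294 + 382000×601
  = 15444000 + 55221000 + 191484000 + 1855000 + 23075000 + 40764000 + 122016000 + 107016000 + 229582000 = 786457000
Sum of weights = 33 + 233 + 591 + 265 + 71 + 516 + 246 + 294 + 601 = 2850
Weighted mean = 786457000 / 2850 = 275949.82

275950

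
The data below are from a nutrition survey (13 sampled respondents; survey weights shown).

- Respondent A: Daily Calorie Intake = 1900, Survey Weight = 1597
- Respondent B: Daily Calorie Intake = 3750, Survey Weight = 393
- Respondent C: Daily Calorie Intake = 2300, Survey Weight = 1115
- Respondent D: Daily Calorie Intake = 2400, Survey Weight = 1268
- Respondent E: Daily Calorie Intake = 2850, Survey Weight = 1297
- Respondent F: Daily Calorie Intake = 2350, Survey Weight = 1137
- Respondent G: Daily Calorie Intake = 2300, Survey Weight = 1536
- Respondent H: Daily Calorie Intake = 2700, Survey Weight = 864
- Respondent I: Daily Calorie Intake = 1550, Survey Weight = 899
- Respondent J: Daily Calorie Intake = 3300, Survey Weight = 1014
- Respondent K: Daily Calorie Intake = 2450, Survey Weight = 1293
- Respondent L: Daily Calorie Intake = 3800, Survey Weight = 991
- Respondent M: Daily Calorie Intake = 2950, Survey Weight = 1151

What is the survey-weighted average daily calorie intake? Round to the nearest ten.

2570

Weighted sum = 37418500
Sum of weights = 14555
Weighted mean = 37418500 / 14555 = 2570.8348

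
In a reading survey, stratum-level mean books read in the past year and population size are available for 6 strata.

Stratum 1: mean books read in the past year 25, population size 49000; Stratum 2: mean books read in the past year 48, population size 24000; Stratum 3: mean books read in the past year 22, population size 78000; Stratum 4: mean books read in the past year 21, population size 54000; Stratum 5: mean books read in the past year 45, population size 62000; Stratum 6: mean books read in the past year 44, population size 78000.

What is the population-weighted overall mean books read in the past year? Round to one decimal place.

33.2

Σ Nₕ·x̄ₕ = 11449000
Σ Nₕ = 49000 + 24000 + 78000 + 54000 + 62000 + 78000 = 345000
Overall mean = 11449000 / 345000 = 33.185507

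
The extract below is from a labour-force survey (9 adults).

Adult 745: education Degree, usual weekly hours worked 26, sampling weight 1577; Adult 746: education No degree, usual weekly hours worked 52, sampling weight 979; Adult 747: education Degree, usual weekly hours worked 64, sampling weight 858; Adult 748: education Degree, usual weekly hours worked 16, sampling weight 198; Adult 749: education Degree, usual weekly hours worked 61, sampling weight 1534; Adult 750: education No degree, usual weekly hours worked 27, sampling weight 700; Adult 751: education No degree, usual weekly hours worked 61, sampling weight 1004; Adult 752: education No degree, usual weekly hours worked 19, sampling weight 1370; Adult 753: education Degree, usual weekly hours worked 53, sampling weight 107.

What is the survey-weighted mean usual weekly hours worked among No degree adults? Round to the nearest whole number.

No degree rows: 746, 750, 751, 752
Weighted sum = 52×979 + 27×700 + 61×1004 + 19×1370
  = 50908 + 18900 + 61244 + 26030 = 157082
Sum of weights = 979 + 700 + 1004 + 1370 = 4053
Weighted mean = 157082 / 4053 = 38.75697

39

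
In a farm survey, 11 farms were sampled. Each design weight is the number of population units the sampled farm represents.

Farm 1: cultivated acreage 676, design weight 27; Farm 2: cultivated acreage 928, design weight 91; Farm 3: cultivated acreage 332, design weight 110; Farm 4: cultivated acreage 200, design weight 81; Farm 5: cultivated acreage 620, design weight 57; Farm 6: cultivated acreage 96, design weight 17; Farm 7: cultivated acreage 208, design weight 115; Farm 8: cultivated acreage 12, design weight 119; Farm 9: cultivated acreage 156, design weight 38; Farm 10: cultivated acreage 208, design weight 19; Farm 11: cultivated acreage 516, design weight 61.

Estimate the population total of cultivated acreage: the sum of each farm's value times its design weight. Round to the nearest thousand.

259000

Weighted total = 676×27 + 928×91 + 332×110 + 200×81 + 620×57 + 96×17 + 208×115 + 12×119 + 156×38 + 208×19 + 516×61
  = 18252 + 84448 + 36520 + 16200 + 35340 + 1632 + 23920 + 1428 + 5928 + 3952 + 31476 = 259096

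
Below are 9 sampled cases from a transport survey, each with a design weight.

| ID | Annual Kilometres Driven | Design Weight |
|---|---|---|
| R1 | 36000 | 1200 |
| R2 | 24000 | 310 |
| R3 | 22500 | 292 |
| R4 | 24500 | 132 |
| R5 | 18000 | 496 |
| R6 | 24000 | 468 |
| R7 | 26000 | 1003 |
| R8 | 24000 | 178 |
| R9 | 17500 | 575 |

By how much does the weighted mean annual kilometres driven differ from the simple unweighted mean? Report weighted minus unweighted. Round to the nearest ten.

1950

Unweighted sum = 36000 + 24000 + 22500 + 24500 + 18000 + 24000 + 26000 + 24000 + 17500 = 216500
Unweighted mean = 216500 / 9 = 24055.556
Weighted sum = 36000×1200 + 24000×310 + 22500×292 + 24500×132 + 18000×496 + 24000×468 + 26000×1003 + 24000×178 + 17500×575
  = 43200000 + 7440000 + 6570000 + 3234000 + 8928000 + 11232000 + 26078000 + 4272000 + 10062500 = 121016500
Sum of weights = 1200 + 310 + 292 + 132 + 496 + 468 + 1003 + 178 + 575 = 4654
Weighted mean = 121016500 / 4654 = 26002.686
Difference (weighted minus unweighted) = 1947.1303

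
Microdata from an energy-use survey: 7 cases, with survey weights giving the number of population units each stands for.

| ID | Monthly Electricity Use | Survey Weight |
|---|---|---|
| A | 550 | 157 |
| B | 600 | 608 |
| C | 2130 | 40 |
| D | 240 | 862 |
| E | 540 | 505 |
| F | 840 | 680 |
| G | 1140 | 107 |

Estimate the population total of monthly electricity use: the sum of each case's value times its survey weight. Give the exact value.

1709110

Weighted total = 550×157 + 600×608 + 2130×40 + 240×862 + 540×505 + 840×680 + 1140×107
  = 86350 + 364800 + 85200 + 206880 + 272700 + 571200 + 121980 = 1709110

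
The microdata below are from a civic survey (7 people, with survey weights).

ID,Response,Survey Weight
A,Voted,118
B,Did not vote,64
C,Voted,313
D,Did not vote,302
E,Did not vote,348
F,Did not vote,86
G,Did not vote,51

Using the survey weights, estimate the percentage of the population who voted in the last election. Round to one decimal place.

Sum of weights for 'Voted' = 118 + 313 = 431
Total weight = 118 + 64 + 313 + 302 + 348 + 86 + 51 = 1282
Weighted proportion = 431 / 1282 = 0.33619345 → 33.619345%

33.6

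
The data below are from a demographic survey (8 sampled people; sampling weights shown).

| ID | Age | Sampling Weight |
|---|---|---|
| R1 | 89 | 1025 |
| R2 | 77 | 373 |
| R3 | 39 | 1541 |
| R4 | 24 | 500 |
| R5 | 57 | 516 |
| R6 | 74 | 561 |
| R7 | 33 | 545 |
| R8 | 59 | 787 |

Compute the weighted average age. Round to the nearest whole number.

56

Weighted sum = 327389
Sum of weights = 1025 + 373 + 1541 + 500 + 516 + 561 + 545 + 787 = 5848
Weighted mean = 327389 / 5848 = 55.983071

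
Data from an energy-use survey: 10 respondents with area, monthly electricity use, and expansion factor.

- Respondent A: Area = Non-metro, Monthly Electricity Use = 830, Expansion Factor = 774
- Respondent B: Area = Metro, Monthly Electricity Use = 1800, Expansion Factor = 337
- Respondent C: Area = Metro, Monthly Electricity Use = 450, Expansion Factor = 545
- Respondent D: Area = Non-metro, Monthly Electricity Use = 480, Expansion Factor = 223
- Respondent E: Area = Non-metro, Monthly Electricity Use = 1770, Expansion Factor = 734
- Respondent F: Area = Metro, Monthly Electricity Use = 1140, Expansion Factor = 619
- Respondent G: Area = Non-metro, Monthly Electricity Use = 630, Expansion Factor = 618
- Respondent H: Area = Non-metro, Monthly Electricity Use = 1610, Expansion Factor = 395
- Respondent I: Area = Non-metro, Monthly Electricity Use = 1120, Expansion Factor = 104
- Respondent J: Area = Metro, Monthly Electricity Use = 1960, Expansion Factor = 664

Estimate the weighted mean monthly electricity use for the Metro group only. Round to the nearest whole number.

Metro rows: B, C, F, J
Weighted sum = 1800×337 + 450×545 + 1140×619 + 1960×664
  = 606600 + 245250 + 705660 + 1301440 = 2858950
Sum of weights = 337 + 545 + 619 + 664 = 2165
Weighted mean = 2858950 / 2165 = 1320.5312

1321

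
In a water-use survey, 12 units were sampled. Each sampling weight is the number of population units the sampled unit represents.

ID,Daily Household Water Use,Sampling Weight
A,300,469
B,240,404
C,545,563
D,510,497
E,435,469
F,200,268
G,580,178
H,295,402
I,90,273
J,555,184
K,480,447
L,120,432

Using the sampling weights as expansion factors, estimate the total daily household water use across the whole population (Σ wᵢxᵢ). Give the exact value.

Weighted total = 1670500

1670500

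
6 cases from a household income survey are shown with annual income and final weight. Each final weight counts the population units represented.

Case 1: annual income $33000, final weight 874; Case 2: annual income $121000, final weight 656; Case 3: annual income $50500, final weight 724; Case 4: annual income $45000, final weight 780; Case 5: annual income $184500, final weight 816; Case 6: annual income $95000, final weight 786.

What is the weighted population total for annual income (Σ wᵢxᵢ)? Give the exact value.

Weighted total = 33000×874 + 121000×656 + 50500×724 + 45000×780 + 184500×816 + 95000×786
  = 28842000 + 79376000 + 36562000 + 35100000 + 150552000 + 74670000 = 405102000

405102000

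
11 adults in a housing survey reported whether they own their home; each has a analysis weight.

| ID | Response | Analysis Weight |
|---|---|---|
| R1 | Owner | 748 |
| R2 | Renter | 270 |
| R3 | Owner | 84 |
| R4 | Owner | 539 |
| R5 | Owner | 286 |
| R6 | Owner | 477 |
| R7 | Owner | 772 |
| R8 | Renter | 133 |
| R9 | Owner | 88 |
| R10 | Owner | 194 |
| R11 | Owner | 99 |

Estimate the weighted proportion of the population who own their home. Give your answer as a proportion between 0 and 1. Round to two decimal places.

Sum of weights for 'Owner' = 748 + 84 + 539 + 286 + 477 + 772 + 88 + 194 + 99 = 3287
Total weight = 748 + 270 + 84 + 539 + 286 + 477 + 772 + 133 + 88 + 194 + 99 = 3690
Weighted proportion = 3287 / 3690 = 0.89078591

0.89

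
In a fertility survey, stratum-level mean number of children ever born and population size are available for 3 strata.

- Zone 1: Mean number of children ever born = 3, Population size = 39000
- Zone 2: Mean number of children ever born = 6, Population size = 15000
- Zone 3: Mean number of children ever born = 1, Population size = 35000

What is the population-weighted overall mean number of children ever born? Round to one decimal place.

2.7

Σ Nₕ·x̄ₕ = 3×39000 + 6×15000 + 1×35000
  = 117000 + 90000 + 35000 = 242000
Σ Nₕ = 39000 + 15000 + 35000 = 89000
Overall mean = 242000 / 89000 = 2.7191011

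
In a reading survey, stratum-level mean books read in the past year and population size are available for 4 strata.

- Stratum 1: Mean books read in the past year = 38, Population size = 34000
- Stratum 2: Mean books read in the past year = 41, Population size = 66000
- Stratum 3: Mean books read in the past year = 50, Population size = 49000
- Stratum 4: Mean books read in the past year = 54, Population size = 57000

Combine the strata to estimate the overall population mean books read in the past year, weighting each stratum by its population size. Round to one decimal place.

Σ Nₕ·x̄ₕ = 38×34000 + 41×66000 + 50×49000 + 54×57000
  = 1292000 + 2706000 + 2450000 + 3078000 = 9526000
Σ Nₕ = 34000 + 66000 + 49000 + 57000 = 206000
Overall mean = 9526000 / 206000 = 46.242718

46.2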